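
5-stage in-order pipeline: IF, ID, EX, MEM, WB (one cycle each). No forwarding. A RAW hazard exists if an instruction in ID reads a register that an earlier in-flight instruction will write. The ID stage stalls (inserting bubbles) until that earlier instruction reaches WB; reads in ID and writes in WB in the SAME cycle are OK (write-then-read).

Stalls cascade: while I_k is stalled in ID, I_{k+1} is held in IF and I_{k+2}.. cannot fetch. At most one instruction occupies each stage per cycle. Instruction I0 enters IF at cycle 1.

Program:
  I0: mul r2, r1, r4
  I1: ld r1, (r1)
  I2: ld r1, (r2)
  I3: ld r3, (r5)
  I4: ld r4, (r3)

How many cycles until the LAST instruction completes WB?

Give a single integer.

I0 mul r2 <- r1,r4: IF@1 ID@2 stall=0 (-) EX@3 MEM@4 WB@5
I1 ld r1 <- r1: IF@2 ID@3 stall=0 (-) EX@4 MEM@5 WB@6
I2 ld r1 <- r2: IF@3 ID@4 stall=1 (RAW on I0.r2 (WB@5)) EX@6 MEM@7 WB@8
I3 ld r3 <- r5: IF@4 ID@6 stall=0 (-) EX@7 MEM@8 WB@9
I4 ld r4 <- r3: IF@6 ID@7 stall=2 (RAW on I3.r3 (WB@9)) EX@10 MEM@11 WB@12

Answer: 12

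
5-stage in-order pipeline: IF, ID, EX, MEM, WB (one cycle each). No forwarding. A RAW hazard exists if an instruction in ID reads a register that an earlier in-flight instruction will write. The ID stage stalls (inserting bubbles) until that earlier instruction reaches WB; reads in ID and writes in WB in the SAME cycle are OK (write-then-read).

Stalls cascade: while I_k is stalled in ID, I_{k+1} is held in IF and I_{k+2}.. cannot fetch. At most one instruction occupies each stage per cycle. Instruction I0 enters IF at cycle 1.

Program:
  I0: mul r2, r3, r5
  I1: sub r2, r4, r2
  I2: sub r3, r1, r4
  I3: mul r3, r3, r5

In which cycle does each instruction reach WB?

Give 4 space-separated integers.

Answer: 5 8 9 12

Derivation:
I0 mul r2 <- r3,r5: IF@1 ID@2 stall=0 (-) EX@3 MEM@4 WB@5
I1 sub r2 <- r4,r2: IF@2 ID@3 stall=2 (RAW on I0.r2 (WB@5)) EX@6 MEM@7 WB@8
I2 sub r3 <- r1,r4: IF@3 ID@6 stall=0 (-) EX@7 MEM@8 WB@9
I3 mul r3 <- r3,r5: IF@6 ID@7 stall=2 (RAW on I2.r3 (WB@9)) EX@10 MEM@11 WB@12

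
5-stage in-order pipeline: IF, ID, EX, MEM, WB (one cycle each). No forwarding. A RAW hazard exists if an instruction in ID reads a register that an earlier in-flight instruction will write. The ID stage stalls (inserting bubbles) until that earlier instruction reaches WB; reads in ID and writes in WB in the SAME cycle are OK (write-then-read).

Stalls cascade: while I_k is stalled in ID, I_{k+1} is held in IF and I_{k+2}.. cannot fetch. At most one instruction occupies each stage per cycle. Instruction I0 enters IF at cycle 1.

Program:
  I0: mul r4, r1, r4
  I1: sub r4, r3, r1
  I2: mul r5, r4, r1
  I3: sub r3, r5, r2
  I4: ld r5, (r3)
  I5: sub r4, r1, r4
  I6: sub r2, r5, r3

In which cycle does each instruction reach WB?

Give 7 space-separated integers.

Answer: 5 6 9 12 15 16 18

Derivation:
I0 mul r4 <- r1,r4: IF@1 ID@2 stall=0 (-) EX@3 MEM@4 WB@5
I1 sub r4 <- r3,r1: IF@2 ID@3 stall=0 (-) EX@4 MEM@5 WB@6
I2 mul r5 <- r4,r1: IF@3 ID@4 stall=2 (RAW on I1.r4 (WB@6)) EX@7 MEM@8 WB@9
I3 sub r3 <- r5,r2: IF@4 ID@7 stall=2 (RAW on I2.r5 (WB@9)) EX@10 MEM@11 WB@12
I4 ld r5 <- r3: IF@7 ID@10 stall=2 (RAW on I3.r3 (WB@12)) EX@13 MEM@14 WB@15
I5 sub r4 <- r1,r4: IF@10 ID@13 stall=0 (-) EX@14 MEM@15 WB@16
I6 sub r2 <- r5,r3: IF@13 ID@14 stall=1 (RAW on I4.r5 (WB@15)) EX@16 MEM@17 WB@18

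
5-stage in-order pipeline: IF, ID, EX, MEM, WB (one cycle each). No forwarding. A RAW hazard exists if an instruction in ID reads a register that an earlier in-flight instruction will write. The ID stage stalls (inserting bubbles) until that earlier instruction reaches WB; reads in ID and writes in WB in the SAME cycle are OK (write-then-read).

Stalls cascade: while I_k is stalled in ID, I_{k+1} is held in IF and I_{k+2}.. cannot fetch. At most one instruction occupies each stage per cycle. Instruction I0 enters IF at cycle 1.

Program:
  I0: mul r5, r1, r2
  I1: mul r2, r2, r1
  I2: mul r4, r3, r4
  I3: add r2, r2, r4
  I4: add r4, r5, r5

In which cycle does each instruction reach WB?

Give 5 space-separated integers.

Answer: 5 6 7 10 11

Derivation:
I0 mul r5 <- r1,r2: IF@1 ID@2 stall=0 (-) EX@3 MEM@4 WB@5
I1 mul r2 <- r2,r1: IF@2 ID@3 stall=0 (-) EX@4 MEM@5 WB@6
I2 mul r4 <- r3,r4: IF@3 ID@4 stall=0 (-) EX@5 MEM@6 WB@7
I3 add r2 <- r2,r4: IF@4 ID@5 stall=2 (RAW on I2.r4 (WB@7)) EX@8 MEM@9 WB@10
I4 add r4 <- r5,r5: IF@5 ID@8 stall=0 (-) EX@9 MEM@10 WB@11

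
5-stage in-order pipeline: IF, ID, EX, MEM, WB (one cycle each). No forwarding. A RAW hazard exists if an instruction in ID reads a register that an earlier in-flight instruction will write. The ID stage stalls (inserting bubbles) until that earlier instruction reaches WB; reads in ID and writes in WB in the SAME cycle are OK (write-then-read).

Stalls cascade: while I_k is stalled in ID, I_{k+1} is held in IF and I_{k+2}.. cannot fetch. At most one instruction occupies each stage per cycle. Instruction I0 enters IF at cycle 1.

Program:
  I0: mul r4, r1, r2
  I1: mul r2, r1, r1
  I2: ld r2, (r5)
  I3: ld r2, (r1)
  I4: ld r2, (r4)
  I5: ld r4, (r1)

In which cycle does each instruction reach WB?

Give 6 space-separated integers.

Answer: 5 6 7 8 9 10

Derivation:
I0 mul r4 <- r1,r2: IF@1 ID@2 stall=0 (-) EX@3 MEM@4 WB@5
I1 mul r2 <- r1,r1: IF@2 ID@3 stall=0 (-) EX@4 MEM@5 WB@6
I2 ld r2 <- r5: IF@3 ID@4 stall=0 (-) EX@5 MEM@6 WB@7
I3 ld r2 <- r1: IF@4 ID@5 stall=0 (-) EX@6 MEM@7 WB@8
I4 ld r2 <- r4: IF@5 ID@6 stall=0 (-) EX@7 MEM@8 WB@9
I5 ld r4 <- r1: IF@6 ID@7 stall=0 (-) EX@8 MEM@9 WB@10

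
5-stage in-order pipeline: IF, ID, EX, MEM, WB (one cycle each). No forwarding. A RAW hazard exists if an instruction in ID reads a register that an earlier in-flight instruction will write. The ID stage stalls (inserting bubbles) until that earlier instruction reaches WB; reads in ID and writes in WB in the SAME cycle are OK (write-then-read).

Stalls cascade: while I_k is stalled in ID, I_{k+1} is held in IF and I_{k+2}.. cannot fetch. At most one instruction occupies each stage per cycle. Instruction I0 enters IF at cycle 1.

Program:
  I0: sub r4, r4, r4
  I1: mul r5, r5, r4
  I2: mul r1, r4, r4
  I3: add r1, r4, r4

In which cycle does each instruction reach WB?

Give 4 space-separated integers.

Answer: 5 8 9 10

Derivation:
I0 sub r4 <- r4,r4: IF@1 ID@2 stall=0 (-) EX@3 MEM@4 WB@5
I1 mul r5 <- r5,r4: IF@2 ID@3 stall=2 (RAW on I0.r4 (WB@5)) EX@6 MEM@7 WB@8
I2 mul r1 <- r4,r4: IF@3 ID@6 stall=0 (-) EX@7 MEM@8 WB@9
I3 add r1 <- r4,r4: IF@6 ID@7 stall=0 (-) EX@8 MEM@9 WB@10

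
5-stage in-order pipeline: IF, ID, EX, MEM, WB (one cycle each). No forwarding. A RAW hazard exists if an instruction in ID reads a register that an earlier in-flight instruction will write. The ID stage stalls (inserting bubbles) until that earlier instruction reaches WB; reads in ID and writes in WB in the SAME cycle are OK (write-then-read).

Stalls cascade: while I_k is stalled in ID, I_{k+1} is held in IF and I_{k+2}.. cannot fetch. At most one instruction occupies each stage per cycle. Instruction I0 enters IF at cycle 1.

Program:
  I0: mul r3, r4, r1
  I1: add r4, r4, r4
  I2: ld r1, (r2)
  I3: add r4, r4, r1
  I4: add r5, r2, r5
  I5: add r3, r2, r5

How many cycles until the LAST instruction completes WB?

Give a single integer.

I0 mul r3 <- r4,r1: IF@1 ID@2 stall=0 (-) EX@3 MEM@4 WB@5
I1 add r4 <- r4,r4: IF@2 ID@3 stall=0 (-) EX@4 MEM@5 WB@6
I2 ld r1 <- r2: IF@3 ID@4 stall=0 (-) EX@5 MEM@6 WB@7
I3 add r4 <- r4,r1: IF@4 ID@5 stall=2 (RAW on I2.r1 (WB@7)) EX@8 MEM@9 WB@10
I4 add r5 <- r2,r5: IF@5 ID@8 stall=0 (-) EX@9 MEM@10 WB@11
I5 add r3 <- r2,r5: IF@8 ID@9 stall=2 (RAW on I4.r5 (WB@11)) EX@12 MEM@13 WB@14

Answer: 14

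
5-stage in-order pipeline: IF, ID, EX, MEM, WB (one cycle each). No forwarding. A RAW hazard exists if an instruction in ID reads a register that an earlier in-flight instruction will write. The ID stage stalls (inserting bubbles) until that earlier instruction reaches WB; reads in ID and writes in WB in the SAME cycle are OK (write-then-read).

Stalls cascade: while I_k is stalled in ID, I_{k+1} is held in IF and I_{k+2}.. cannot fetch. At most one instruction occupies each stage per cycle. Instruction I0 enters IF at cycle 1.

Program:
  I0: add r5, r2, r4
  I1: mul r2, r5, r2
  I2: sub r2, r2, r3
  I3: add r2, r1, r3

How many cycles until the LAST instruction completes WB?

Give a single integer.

I0 add r5 <- r2,r4: IF@1 ID@2 stall=0 (-) EX@3 MEM@4 WB@5
I1 mul r2 <- r5,r2: IF@2 ID@3 stall=2 (RAW on I0.r5 (WB@5)) EX@6 MEM@7 WB@8
I2 sub r2 <- r2,r3: IF@3 ID@6 stall=2 (RAW on I1.r2 (WB@8)) EX@9 MEM@10 WB@11
I3 add r2 <- r1,r3: IF@6 ID@9 stall=0 (-) EX@10 MEM@11 WB@12

Answer: 12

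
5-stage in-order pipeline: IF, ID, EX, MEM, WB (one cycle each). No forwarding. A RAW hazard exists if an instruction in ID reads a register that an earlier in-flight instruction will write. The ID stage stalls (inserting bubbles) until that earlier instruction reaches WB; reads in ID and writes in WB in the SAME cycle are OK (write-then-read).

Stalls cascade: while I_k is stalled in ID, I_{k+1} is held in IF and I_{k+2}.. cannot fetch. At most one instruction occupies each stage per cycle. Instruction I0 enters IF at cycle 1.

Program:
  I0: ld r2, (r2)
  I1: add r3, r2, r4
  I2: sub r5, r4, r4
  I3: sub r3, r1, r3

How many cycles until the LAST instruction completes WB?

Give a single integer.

Answer: 11

Derivation:
I0 ld r2 <- r2: IF@1 ID@2 stall=0 (-) EX@3 MEM@4 WB@5
I1 add r3 <- r2,r4: IF@2 ID@3 stall=2 (RAW on I0.r2 (WB@5)) EX@6 MEM@7 WB@8
I2 sub r5 <- r4,r4: IF@3 ID@6 stall=0 (-) EX@7 MEM@8 WB@9
I3 sub r3 <- r1,r3: IF@6 ID@7 stall=1 (RAW on I1.r3 (WB@8)) EX@9 MEM@10 WB@11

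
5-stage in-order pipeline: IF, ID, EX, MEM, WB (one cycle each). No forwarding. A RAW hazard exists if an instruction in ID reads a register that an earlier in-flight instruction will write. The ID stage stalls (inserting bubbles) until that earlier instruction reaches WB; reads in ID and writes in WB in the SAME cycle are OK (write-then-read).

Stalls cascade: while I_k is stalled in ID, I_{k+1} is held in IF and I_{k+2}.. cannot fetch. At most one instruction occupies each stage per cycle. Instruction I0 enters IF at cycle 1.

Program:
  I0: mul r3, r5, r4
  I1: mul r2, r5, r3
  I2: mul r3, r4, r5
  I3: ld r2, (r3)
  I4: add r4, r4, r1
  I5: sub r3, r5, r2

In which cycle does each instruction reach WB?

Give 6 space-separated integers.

Answer: 5 8 9 12 13 15

Derivation:
I0 mul r3 <- r5,r4: IF@1 ID@2 stall=0 (-) EX@3 MEM@4 WB@5
I1 mul r2 <- r5,r3: IF@2 ID@3 stall=2 (RAW on I0.r3 (WB@5)) EX@6 MEM@7 WB@8
I2 mul r3 <- r4,r5: IF@3 ID@6 stall=0 (-) EX@7 MEM@8 WB@9
I3 ld r2 <- r3: IF@6 ID@7 stall=2 (RAW on I2.r3 (WB@9)) EX@10 MEM@11 WB@12
I4 add r4 <- r4,r1: IF@7 ID@10 stall=0 (-) EX@11 MEM@12 WB@13
I5 sub r3 <- r5,r2: IF@10 ID@11 stall=1 (RAW on I3.r2 (WB@12)) EX@13 MEM@14 WB@15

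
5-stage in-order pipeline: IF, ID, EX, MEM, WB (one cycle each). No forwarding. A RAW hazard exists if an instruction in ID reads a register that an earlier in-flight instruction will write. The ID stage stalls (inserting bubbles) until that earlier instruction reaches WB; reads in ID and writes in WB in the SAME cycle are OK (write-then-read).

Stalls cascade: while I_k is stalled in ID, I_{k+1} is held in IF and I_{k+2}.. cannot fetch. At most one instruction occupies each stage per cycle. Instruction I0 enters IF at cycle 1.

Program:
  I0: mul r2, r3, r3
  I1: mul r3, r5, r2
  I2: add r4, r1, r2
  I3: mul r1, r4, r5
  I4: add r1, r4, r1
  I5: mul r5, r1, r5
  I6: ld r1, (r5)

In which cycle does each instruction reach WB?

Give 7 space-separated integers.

I0 mul r2 <- r3,r3: IF@1 ID@2 stall=0 (-) EX@3 MEM@4 WB@5
I1 mul r3 <- r5,r2: IF@2 ID@3 stall=2 (RAW on I0.r2 (WB@5)) EX@6 MEM@7 WB@8
I2 add r4 <- r1,r2: IF@3 ID@6 stall=0 (-) EX@7 MEM@8 WB@9
I3 mul r1 <- r4,r5: IF@6 ID@7 stall=2 (RAW on I2.r4 (WB@9)) EX@10 MEM@11 WB@12
I4 add r1 <- r4,r1: IF@7 ID@10 stall=2 (RAW on I3.r1 (WB@12)) EX@13 MEM@14 WB@15
I5 mul r5 <- r1,r5: IF@10 ID@13 stall=2 (RAW on I4.r1 (WB@15)) EX@16 MEM@17 WB@18
I6 ld r1 <- r5: IF@13 ID@16 stall=2 (RAW on I5.r5 (WB@18)) EX@19 MEM@20 WB@21

Answer: 5 8 9 12 15 18 21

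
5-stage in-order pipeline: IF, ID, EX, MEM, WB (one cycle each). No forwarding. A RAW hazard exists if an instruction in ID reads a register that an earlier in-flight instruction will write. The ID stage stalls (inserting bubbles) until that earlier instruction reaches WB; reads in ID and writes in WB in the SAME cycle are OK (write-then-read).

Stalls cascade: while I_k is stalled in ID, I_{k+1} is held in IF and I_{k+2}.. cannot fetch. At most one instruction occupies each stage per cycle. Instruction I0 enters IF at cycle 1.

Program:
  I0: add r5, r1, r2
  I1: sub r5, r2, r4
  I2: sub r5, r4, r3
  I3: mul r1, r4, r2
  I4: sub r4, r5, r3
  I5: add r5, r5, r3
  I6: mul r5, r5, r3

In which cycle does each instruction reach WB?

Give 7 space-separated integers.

I0 add r5 <- r1,r2: IF@1 ID@2 stall=0 (-) EX@3 MEM@4 WB@5
I1 sub r5 <- r2,r4: IF@2 ID@3 stall=0 (-) EX@4 MEM@5 WB@6
I2 sub r5 <- r4,r3: IF@3 ID@4 stall=0 (-) EX@5 MEM@6 WB@7
I3 mul r1 <- r4,r2: IF@4 ID@5 stall=0 (-) EX@6 MEM@7 WB@8
I4 sub r4 <- r5,r3: IF@5 ID@6 stall=1 (RAW on I2.r5 (WB@7)) EX@8 MEM@9 WB@10
I5 add r5 <- r5,r3: IF@6 ID@8 stall=0 (-) EX@9 MEM@10 WB@11
I6 mul r5 <- r5,r3: IF@8 ID@9 stall=2 (RAW on I5.r5 (WB@11)) EX@12 MEM@13 WB@14

Answer: 5 6 7 8 10 11 14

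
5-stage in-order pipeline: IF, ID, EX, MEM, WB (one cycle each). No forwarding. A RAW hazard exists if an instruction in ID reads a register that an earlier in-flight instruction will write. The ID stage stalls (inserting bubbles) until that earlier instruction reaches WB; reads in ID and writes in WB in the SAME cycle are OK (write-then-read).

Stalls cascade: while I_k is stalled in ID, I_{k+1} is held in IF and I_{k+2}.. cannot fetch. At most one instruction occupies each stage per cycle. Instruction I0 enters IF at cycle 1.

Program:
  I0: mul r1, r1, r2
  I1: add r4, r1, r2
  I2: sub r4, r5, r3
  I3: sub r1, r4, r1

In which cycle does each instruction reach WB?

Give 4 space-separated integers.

Answer: 5 8 9 12

Derivation:
I0 mul r1 <- r1,r2: IF@1 ID@2 stall=0 (-) EX@3 MEM@4 WB@5
I1 add r4 <- r1,r2: IF@2 ID@3 stall=2 (RAW on I0.r1 (WB@5)) EX@6 MEM@7 WB@8
I2 sub r4 <- r5,r3: IF@3 ID@6 stall=0 (-) EX@7 MEM@8 WB@9
I3 sub r1 <- r4,r1: IF@6 ID@7 stall=2 (RAW on I2.r4 (WB@9)) EX@10 MEM@11 WB@12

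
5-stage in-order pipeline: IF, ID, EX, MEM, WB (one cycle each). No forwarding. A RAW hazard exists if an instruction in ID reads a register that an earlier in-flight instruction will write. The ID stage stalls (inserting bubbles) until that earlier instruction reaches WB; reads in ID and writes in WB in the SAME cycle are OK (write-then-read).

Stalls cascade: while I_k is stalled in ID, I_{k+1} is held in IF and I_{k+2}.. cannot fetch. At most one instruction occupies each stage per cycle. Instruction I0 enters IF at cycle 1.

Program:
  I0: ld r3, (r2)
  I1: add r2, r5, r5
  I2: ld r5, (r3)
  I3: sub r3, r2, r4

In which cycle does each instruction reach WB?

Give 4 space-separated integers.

Answer: 5 6 8 9

Derivation:
I0 ld r3 <- r2: IF@1 ID@2 stall=0 (-) EX@3 MEM@4 WB@5
I1 add r2 <- r5,r5: IF@2 ID@3 stall=0 (-) EX@4 MEM@5 WB@6
I2 ld r5 <- r3: IF@3 ID@4 stall=1 (RAW on I0.r3 (WB@5)) EX@6 MEM@7 WB@8
I3 sub r3 <- r2,r4: IF@4 ID@6 stall=0 (-) EX@7 MEM@8 WB@9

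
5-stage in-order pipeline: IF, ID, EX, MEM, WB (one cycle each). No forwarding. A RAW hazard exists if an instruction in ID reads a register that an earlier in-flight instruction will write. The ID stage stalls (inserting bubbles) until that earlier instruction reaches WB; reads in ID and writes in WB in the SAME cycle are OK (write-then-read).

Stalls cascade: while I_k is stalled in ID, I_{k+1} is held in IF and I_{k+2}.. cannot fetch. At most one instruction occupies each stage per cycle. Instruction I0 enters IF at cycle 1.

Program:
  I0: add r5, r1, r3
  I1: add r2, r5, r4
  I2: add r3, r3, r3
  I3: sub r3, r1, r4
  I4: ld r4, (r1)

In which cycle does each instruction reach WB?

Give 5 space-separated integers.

I0 add r5 <- r1,r3: IF@1 ID@2 stall=0 (-) EX@3 MEM@4 WB@5
I1 add r2 <- r5,r4: IF@2 ID@3 stall=2 (RAW on I0.r5 (WB@5)) EX@6 MEM@7 WB@8
I2 add r3 <- r3,r3: IF@3 ID@6 stall=0 (-) EX@7 MEM@8 WB@9
I3 sub r3 <- r1,r4: IF@6 ID@7 stall=0 (-) EX@8 MEM@9 WB@10
I4 ld r4 <- r1: IF@7 ID@8 stall=0 (-) EX@9 MEM@10 WB@11

Answer: 5 8 9 10 11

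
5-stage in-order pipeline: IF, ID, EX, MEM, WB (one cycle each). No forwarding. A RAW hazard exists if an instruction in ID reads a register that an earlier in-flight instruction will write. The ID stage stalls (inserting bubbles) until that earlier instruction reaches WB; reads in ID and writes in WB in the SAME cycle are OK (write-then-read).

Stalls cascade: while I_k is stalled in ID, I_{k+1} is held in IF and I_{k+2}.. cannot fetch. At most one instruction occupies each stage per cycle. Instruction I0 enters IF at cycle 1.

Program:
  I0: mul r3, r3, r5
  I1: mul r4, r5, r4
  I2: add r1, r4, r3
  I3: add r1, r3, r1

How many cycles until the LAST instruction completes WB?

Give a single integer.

I0 mul r3 <- r3,r5: IF@1 ID@2 stall=0 (-) EX@3 MEM@4 WB@5
I1 mul r4 <- r5,r4: IF@2 ID@3 stall=0 (-) EX@4 MEM@5 WB@6
I2 add r1 <- r4,r3: IF@3 ID@4 stall=2 (RAW on I1.r4 (WB@6)) EX@7 MEM@8 WB@9
I3 add r1 <- r3,r1: IF@4 ID@7 stall=2 (RAW on I2.r1 (WB@9)) EX@10 MEM@11 WB@12

Answer: 12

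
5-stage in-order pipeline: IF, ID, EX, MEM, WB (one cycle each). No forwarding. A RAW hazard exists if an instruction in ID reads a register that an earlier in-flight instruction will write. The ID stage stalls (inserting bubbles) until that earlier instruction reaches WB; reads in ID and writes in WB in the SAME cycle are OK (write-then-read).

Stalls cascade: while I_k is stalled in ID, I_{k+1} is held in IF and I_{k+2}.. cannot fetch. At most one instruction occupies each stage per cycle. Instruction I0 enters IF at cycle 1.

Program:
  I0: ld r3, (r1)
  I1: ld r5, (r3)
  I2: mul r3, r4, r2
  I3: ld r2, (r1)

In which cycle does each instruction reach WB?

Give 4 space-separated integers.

Answer: 5 8 9 10

Derivation:
I0 ld r3 <- r1: IF@1 ID@2 stall=0 (-) EX@3 MEM@4 WB@5
I1 ld r5 <- r3: IF@2 ID@3 stall=2 (RAW on I0.r3 (WB@5)) EX@6 MEM@7 WB@8
I2 mul r3 <- r4,r2: IF@3 ID@6 stall=0 (-) EX@7 MEM@8 WB@9
I3 ld r2 <- r1: IF@6 ID@7 stall=0 (-) EX@8 MEM@9 WB@10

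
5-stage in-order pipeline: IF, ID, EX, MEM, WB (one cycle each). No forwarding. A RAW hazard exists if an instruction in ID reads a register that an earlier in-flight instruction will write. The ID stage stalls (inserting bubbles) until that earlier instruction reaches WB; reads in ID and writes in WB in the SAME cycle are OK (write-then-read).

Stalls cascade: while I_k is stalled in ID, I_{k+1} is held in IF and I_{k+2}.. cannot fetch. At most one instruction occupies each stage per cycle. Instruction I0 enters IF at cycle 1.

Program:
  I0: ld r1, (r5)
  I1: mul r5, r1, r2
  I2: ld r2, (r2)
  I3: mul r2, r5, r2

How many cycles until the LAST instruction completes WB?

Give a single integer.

Answer: 12

Derivation:
I0 ld r1 <- r5: IF@1 ID@2 stall=0 (-) EX@3 MEM@4 WB@5
I1 mul r5 <- r1,r2: IF@2 ID@3 stall=2 (RAW on I0.r1 (WB@5)) EX@6 MEM@7 WB@8
I2 ld r2 <- r2: IF@3 ID@6 stall=0 (-) EX@7 MEM@8 WB@9
I3 mul r2 <- r5,r2: IF@6 ID@7 stall=2 (RAW on I2.r2 (WB@9)) EX@10 MEM@11 WB@12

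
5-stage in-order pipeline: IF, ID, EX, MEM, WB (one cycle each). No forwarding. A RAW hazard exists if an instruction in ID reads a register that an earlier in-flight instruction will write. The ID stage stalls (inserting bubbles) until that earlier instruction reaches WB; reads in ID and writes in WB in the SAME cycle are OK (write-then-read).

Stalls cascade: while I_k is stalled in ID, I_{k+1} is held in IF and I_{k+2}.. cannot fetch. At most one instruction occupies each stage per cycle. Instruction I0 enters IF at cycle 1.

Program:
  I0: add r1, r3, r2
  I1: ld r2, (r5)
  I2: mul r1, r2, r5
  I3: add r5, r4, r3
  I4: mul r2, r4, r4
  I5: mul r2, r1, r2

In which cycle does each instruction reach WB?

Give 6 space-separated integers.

I0 add r1 <- r3,r2: IF@1 ID@2 stall=0 (-) EX@3 MEM@4 WB@5
I1 ld r2 <- r5: IF@2 ID@3 stall=0 (-) EX@4 MEM@5 WB@6
I2 mul r1 <- r2,r5: IF@3 ID@4 stall=2 (RAW on I1.r2 (WB@6)) EX@7 MEM@8 WB@9
I3 add r5 <- r4,r3: IF@4 ID@7 stall=0 (-) EX@8 MEM@9 WB@10
I4 mul r2 <- r4,r4: IF@7 ID@8 stall=0 (-) EX@9 MEM@10 WB@11
I5 mul r2 <- r1,r2: IF@8 ID@9 stall=2 (RAW on I4.r2 (WB@11)) EX@12 MEM@13 WB@14

Answer: 5 6 9 10 11 14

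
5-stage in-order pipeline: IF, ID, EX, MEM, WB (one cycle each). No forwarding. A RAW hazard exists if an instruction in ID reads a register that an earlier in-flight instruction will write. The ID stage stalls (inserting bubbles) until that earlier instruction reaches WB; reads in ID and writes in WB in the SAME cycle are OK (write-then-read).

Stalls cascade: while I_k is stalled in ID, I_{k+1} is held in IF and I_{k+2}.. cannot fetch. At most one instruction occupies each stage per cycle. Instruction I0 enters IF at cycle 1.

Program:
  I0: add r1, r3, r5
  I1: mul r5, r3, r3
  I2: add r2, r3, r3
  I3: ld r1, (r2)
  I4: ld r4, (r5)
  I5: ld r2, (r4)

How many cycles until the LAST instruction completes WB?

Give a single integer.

Answer: 14

Derivation:
I0 add r1 <- r3,r5: IF@1 ID@2 stall=0 (-) EX@3 MEM@4 WB@5
I1 mul r5 <- r3,r3: IF@2 ID@3 stall=0 (-) EX@4 MEM@5 WB@6
I2 add r2 <- r3,r3: IF@3 ID@4 stall=0 (-) EX@5 MEM@6 WB@7
I3 ld r1 <- r2: IF@4 ID@5 stall=2 (RAW on I2.r2 (WB@7)) EX@8 MEM@9 WB@10
I4 ld r4 <- r5: IF@5 ID@8 stall=0 (-) EX@9 MEM@10 WB@11
I5 ld r2 <- r4: IF@8 ID@9 stall=2 (RAW on I4.r4 (WB@11)) EX@12 MEM@13 WB@14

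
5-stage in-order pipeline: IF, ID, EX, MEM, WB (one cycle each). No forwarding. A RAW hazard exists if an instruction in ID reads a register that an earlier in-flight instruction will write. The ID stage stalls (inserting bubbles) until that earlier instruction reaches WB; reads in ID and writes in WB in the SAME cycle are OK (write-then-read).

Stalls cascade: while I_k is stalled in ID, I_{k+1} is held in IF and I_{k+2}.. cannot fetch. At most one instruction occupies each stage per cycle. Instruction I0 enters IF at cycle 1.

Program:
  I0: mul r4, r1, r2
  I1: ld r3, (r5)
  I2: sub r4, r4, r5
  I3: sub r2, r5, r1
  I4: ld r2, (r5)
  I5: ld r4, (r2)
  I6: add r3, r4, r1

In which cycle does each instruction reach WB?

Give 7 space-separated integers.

I0 mul r4 <- r1,r2: IF@1 ID@2 stall=0 (-) EX@3 MEM@4 WB@5
I1 ld r3 <- r5: IF@2 ID@3 stall=0 (-) EX@4 MEM@5 WB@6
I2 sub r4 <- r4,r5: IF@3 ID@4 stall=1 (RAW on I0.r4 (WB@5)) EX@6 MEM@7 WB@8
I3 sub r2 <- r5,r1: IF@4 ID@6 stall=0 (-) EX@7 MEM@8 WB@9
I4 ld r2 <- r5: IF@6 ID@7 stall=0 (-) EX@8 MEM@9 WB@10
I5 ld r4 <- r2: IF@7 ID@8 stall=2 (RAW on I4.r2 (WB@10)) EX@11 MEM@12 WB@13
I6 add r3 <- r4,r1: IF@8 ID@11 stall=2 (RAW on I5.r4 (WB@13)) EX@14 MEM@15 WB@16

Answer: 5 6 8 9 10 13 16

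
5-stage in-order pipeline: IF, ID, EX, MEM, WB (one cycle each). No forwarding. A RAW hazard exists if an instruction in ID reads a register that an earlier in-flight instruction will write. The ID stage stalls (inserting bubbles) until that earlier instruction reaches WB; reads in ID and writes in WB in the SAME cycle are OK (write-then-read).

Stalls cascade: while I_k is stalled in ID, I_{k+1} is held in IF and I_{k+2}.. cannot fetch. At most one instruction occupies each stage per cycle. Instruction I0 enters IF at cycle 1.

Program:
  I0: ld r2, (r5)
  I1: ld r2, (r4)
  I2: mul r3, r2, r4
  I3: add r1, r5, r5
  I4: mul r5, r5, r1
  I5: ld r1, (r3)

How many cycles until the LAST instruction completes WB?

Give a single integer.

Answer: 14

Derivation:
I0 ld r2 <- r5: IF@1 ID@2 stall=0 (-) EX@3 MEM@4 WB@5
I1 ld r2 <- r4: IF@2 ID@3 stall=0 (-) EX@4 MEM@5 WB@6
I2 mul r3 <- r2,r4: IF@3 ID@4 stall=2 (RAW on I1.r2 (WB@6)) EX@7 MEM@8 WB@9
I3 add r1 <- r5,r5: IF@4 ID@7 stall=0 (-) EX@8 MEM@9 WB@10
I4 mul r5 <- r5,r1: IF@7 ID@8 stall=2 (RAW on I3.r1 (WB@10)) EX@11 MEM@12 WB@13
I5 ld r1 <- r3: IF@8 ID@11 stall=0 (-) EX@12 MEM@13 WB@14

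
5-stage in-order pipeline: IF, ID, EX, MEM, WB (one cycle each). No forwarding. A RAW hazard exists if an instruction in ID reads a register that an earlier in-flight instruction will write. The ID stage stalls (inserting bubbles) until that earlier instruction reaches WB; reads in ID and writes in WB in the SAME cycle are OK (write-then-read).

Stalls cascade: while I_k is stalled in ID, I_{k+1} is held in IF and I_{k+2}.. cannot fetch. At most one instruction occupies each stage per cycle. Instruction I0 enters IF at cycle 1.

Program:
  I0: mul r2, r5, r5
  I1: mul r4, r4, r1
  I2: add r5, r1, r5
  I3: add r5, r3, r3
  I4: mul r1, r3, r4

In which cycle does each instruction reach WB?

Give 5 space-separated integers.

Answer: 5 6 7 8 9

Derivation:
I0 mul r2 <- r5,r5: IF@1 ID@2 stall=0 (-) EX@3 MEM@4 WB@5
I1 mul r4 <- r4,r1: IF@2 ID@3 stall=0 (-) EX@4 MEM@5 WB@6
I2 add r5 <- r1,r5: IF@3 ID@4 stall=0 (-) EX@5 MEM@6 WB@7
I3 add r5 <- r3,r3: IF@4 ID@5 stall=0 (-) EX@6 MEM@7 WB@8
I4 mul r1 <- r3,r4: IF@5 ID@6 stall=0 (-) EX@7 MEM@8 WB@9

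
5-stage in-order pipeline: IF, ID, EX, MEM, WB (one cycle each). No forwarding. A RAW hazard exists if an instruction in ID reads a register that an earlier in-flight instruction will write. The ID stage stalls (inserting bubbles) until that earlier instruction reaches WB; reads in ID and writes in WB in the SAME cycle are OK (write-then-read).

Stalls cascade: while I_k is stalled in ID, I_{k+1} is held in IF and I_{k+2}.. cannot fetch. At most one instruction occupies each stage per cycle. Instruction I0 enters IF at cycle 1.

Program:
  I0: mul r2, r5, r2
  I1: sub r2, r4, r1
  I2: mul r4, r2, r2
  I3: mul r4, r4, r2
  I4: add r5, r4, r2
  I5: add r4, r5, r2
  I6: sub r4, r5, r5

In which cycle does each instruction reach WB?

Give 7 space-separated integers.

Answer: 5 6 9 12 15 18 19

Derivation:
I0 mul r2 <- r5,r2: IF@1 ID@2 stall=0 (-) EX@3 MEM@4 WB@5
I1 sub r2 <- r4,r1: IF@2 ID@3 stall=0 (-) EX@4 MEM@5 WB@6
I2 mul r4 <- r2,r2: IF@3 ID@4 stall=2 (RAW on I1.r2 (WB@6)) EX@7 MEM@8 WB@9
I3 mul r4 <- r4,r2: IF@4 ID@7 stall=2 (RAW on I2.r4 (WB@9)) EX@10 MEM@11 WB@12
I4 add r5 <- r4,r2: IF@7 ID@10 stall=2 (RAW on I3.r4 (WB@12)) EX@13 MEM@14 WB@15
I5 add r4 <- r5,r2: IF@10 ID@13 stall=2 (RAW on I4.r5 (WB@15)) EX@16 MEM@17 WB@18
I6 sub r4 <- r5,r5: IF@13 ID@16 stall=0 (-) EX@17 MEM@18 WB@19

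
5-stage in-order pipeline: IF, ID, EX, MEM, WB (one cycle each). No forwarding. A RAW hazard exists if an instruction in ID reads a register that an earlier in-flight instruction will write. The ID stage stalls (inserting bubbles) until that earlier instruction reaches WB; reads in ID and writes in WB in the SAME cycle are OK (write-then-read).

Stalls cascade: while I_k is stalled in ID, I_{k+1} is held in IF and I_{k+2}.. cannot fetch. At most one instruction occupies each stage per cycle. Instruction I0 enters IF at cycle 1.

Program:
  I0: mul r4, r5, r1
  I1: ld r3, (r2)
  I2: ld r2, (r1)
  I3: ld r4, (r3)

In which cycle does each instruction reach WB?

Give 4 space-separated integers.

I0 mul r4 <- r5,r1: IF@1 ID@2 stall=0 (-) EX@3 MEM@4 WB@5
I1 ld r3 <- r2: IF@2 ID@3 stall=0 (-) EX@4 MEM@5 WB@6
I2 ld r2 <- r1: IF@3 ID@4 stall=0 (-) EX@5 MEM@6 WB@7
I3 ld r4 <- r3: IF@4 ID@5 stall=1 (RAW on I1.r3 (WB@6)) EX@7 MEM@8 WB@9

Answer: 5 6 7 9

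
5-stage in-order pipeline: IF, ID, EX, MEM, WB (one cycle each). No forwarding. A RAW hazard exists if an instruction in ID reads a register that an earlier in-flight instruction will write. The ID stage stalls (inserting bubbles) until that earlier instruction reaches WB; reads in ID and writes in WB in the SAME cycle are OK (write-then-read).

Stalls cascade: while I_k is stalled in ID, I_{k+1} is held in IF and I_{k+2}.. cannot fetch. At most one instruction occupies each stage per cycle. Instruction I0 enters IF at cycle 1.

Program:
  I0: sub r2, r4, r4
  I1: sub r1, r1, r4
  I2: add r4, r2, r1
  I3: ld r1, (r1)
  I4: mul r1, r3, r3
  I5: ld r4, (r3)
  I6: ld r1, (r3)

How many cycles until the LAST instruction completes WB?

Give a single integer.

Answer: 13

Derivation:
I0 sub r2 <- r4,r4: IF@1 ID@2 stall=0 (-) EX@3 MEM@4 WB@5
I1 sub r1 <- r1,r4: IF@2 ID@3 stall=0 (-) EX@4 MEM@5 WB@6
I2 add r4 <- r2,r1: IF@3 ID@4 stall=2 (RAW on I1.r1 (WB@6)) EX@7 MEM@8 WB@9
I3 ld r1 <- r1: IF@4 ID@7 stall=0 (-) EX@8 MEM@9 WB@10
I4 mul r1 <- r3,r3: IF@7 ID@8 stall=0 (-) EX@9 MEM@10 WB@11
I5 ld r4 <- r3: IF@8 ID@9 stall=0 (-) EX@10 MEM@11 WB@12
I6 ld r1 <- r3: IF@9 ID@10 stall=0 (-) EX@11 MEM@12 WB@13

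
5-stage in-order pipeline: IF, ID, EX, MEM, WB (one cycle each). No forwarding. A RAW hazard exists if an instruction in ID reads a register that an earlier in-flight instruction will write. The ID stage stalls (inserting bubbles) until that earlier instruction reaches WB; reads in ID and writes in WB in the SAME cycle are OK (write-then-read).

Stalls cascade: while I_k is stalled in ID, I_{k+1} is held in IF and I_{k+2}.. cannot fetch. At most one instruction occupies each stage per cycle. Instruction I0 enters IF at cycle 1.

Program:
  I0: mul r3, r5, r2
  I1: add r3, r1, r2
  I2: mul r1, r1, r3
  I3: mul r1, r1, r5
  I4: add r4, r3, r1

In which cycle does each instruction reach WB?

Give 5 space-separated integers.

I0 mul r3 <- r5,r2: IF@1 ID@2 stall=0 (-) EX@3 MEM@4 WB@5
I1 add r3 <- r1,r2: IF@2 ID@3 stall=0 (-) EX@4 MEM@5 WB@6
I2 mul r1 <- r1,r3: IF@3 ID@4 stall=2 (RAW on I1.r3 (WB@6)) EX@7 MEM@8 WB@9
I3 mul r1 <- r1,r5: IF@4 ID@7 stall=2 (RAW on I2.r1 (WB@9)) EX@10 MEM@11 WB@12
I4 add r4 <- r3,r1: IF@7 ID@10 stall=2 (RAW on I3.r1 (WB@12)) EX@13 MEM@14 WB@15

Answer: 5 6 9 12 15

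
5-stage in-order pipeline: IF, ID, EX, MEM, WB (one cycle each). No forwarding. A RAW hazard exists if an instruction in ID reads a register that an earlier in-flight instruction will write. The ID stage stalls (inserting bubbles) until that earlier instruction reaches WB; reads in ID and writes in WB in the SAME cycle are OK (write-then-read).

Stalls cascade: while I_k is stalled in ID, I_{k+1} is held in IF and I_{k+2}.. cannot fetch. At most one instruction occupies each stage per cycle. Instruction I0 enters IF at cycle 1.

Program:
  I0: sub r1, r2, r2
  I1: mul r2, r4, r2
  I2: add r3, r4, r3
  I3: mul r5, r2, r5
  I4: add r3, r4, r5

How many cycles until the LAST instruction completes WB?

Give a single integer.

I0 sub r1 <- r2,r2: IF@1 ID@2 stall=0 (-) EX@3 MEM@4 WB@5
I1 mul r2 <- r4,r2: IF@2 ID@3 stall=0 (-) EX@4 MEM@5 WB@6
I2 add r3 <- r4,r3: IF@3 ID@4 stall=0 (-) EX@5 MEM@6 WB@7
I3 mul r5 <- r2,r5: IF@4 ID@5 stall=1 (RAW on I1.r2 (WB@6)) EX@7 MEM@8 WB@9
I4 add r3 <- r4,r5: IF@5 ID@7 stall=2 (RAW on I3.r5 (WB@9)) EX@10 MEM@11 WB@12

Answer: 12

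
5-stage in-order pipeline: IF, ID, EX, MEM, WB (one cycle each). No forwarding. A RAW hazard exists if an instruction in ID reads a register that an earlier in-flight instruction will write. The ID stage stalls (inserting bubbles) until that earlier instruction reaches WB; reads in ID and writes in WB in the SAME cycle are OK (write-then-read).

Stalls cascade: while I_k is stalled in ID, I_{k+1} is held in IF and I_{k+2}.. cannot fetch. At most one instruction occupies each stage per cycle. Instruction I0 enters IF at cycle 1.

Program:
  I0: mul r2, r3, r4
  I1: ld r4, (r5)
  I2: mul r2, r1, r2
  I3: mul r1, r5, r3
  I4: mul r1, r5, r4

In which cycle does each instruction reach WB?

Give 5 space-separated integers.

I0 mul r2 <- r3,r4: IF@1 ID@2 stall=0 (-) EX@3 MEM@4 WB@5
I1 ld r4 <- r5: IF@2 ID@3 stall=0 (-) EX@4 MEM@5 WB@6
I2 mul r2 <- r1,r2: IF@3 ID@4 stall=1 (RAW on I0.r2 (WB@5)) EX@6 MEM@7 WB@8
I3 mul r1 <- r5,r3: IF@4 ID@6 stall=0 (-) EX@7 MEM@8 WB@9
I4 mul r1 <- r5,r4: IF@6 ID@7 stall=0 (-) EX@8 MEM@9 WB@10

Answer: 5 6 8 9 10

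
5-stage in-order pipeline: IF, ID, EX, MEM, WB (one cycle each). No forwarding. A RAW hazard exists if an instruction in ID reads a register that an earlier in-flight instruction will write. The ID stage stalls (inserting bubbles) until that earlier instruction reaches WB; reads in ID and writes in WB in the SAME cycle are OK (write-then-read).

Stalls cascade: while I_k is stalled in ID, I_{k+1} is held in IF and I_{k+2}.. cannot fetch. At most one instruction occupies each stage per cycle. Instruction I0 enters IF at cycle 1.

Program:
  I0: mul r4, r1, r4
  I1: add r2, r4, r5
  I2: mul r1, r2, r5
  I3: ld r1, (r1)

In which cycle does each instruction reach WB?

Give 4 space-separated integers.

I0 mul r4 <- r1,r4: IF@1 ID@2 stall=0 (-) EX@3 MEM@4 WB@5
I1 add r2 <- r4,r5: IF@2 ID@3 stall=2 (RAW on I0.r4 (WB@5)) EX@6 MEM@7 WB@8
I2 mul r1 <- r2,r5: IF@3 ID@6 stall=2 (RAW on I1.r2 (WB@8)) EX@9 MEM@10 WB@11
I3 ld r1 <- r1: IF@6 ID@9 stall=2 (RAW on I2.r1 (WB@11)) EX@12 MEM@13 WB@14

Answer: 5 8 11 14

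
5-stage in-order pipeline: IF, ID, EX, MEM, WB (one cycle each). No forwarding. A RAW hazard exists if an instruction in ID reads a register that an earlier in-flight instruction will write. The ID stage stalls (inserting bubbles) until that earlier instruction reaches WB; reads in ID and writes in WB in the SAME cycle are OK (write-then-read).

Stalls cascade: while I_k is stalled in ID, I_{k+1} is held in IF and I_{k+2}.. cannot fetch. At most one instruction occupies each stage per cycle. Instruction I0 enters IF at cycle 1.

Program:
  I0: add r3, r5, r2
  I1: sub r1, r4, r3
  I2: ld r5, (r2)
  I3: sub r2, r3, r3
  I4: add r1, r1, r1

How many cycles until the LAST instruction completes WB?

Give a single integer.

I0 add r3 <- r5,r2: IF@1 ID@2 stall=0 (-) EX@3 MEM@4 WB@5
I1 sub r1 <- r4,r3: IF@2 ID@3 stall=2 (RAW on I0.r3 (WB@5)) EX@6 MEM@7 WB@8
I2 ld r5 <- r2: IF@3 ID@6 stall=0 (-) EX@7 MEM@8 WB@9
I3 sub r2 <- r3,r3: IF@6 ID@7 stall=0 (-) EX@8 MEM@9 WB@10
I4 add r1 <- r1,r1: IF@7 ID@8 stall=0 (-) EX@9 MEM@10 WB@11

Answer: 11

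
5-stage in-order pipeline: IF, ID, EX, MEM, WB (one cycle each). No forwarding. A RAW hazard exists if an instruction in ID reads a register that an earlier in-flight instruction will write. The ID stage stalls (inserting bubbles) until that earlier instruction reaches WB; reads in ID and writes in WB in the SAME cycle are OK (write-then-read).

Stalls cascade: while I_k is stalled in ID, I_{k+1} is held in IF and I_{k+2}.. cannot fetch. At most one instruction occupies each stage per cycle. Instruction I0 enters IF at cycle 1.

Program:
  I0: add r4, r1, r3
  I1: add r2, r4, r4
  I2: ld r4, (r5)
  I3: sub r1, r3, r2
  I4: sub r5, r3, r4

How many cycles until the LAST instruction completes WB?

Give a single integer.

Answer: 12

Derivation:
I0 add r4 <- r1,r3: IF@1 ID@2 stall=0 (-) EX@3 MEM@4 WB@5
I1 add r2 <- r4,r4: IF@2 ID@3 stall=2 (RAW on I0.r4 (WB@5)) EX@6 MEM@7 WB@8
I2 ld r4 <- r5: IF@3 ID@6 stall=0 (-) EX@7 MEM@8 WB@9
I3 sub r1 <- r3,r2: IF@6 ID@7 stall=1 (RAW on I1.r2 (WB@8)) EX@9 MEM@10 WB@11
I4 sub r5 <- r3,r4: IF@7 ID@9 stall=0 (-) EX@10 MEM@11 WB@12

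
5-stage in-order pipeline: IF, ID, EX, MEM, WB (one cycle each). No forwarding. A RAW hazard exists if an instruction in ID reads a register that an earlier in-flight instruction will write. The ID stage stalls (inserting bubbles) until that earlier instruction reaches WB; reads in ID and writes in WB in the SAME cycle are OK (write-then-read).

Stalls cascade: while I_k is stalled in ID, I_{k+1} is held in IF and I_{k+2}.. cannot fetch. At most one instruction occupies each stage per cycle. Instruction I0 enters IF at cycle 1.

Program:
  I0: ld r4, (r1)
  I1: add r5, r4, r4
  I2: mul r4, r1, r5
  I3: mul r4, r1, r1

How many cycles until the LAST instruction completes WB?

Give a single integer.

I0 ld r4 <- r1: IF@1 ID@2 stall=0 (-) EX@3 MEM@4 WB@5
I1 add r5 <- r4,r4: IF@2 ID@3 stall=2 (RAW on I0.r4 (WB@5)) EX@6 MEM@7 WB@8
I2 mul r4 <- r1,r5: IF@3 ID@6 stall=2 (RAW on I1.r5 (WB@8)) EX@9 MEM@10 WB@11
I3 mul r4 <- r1,r1: IF@6 ID@9 stall=0 (-) EX@10 MEM@11 WB@12

Answer: 12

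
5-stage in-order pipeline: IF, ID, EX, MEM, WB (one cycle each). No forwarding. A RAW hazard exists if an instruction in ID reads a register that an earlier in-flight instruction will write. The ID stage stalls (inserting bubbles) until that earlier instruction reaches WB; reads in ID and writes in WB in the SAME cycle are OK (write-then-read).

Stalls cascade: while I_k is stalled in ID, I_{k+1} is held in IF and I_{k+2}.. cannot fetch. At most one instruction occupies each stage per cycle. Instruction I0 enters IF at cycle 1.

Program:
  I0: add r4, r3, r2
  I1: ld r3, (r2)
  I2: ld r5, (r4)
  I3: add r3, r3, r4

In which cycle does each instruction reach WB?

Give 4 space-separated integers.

Answer: 5 6 8 9

Derivation:
I0 add r4 <- r3,r2: IF@1 ID@2 stall=0 (-) EX@3 MEM@4 WB@5
I1 ld r3 <- r2: IF@2 ID@3 stall=0 (-) EX@4 MEM@5 WB@6
I2 ld r5 <- r4: IF@3 ID@4 stall=1 (RAW on I0.r4 (WB@5)) EX@6 MEM@7 WB@8
I3 add r3 <- r3,r4: IF@4 ID@6 stall=0 (-) EX@7 MEM@8 WB@9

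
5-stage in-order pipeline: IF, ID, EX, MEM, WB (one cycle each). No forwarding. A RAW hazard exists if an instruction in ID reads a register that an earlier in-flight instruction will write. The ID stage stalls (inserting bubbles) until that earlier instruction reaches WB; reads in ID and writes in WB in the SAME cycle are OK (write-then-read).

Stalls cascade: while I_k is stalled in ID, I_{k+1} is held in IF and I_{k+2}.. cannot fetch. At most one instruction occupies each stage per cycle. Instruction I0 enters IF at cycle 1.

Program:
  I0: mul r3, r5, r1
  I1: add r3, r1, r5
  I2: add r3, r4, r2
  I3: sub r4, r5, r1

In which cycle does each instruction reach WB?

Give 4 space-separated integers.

I0 mul r3 <- r5,r1: IF@1 ID@2 stall=0 (-) EX@3 MEM@4 WB@5
I1 add r3 <- r1,r5: IF@2 ID@3 stall=0 (-) EX@4 MEM@5 WB@6
I2 add r3 <- r4,r2: IF@3 ID@4 stall=0 (-) EX@5 MEM@6 WB@7
I3 sub r4 <- r5,r1: IF@4 ID@5 stall=0 (-) EX@6 MEM@7 WB@8

Answer: 5 6 7 8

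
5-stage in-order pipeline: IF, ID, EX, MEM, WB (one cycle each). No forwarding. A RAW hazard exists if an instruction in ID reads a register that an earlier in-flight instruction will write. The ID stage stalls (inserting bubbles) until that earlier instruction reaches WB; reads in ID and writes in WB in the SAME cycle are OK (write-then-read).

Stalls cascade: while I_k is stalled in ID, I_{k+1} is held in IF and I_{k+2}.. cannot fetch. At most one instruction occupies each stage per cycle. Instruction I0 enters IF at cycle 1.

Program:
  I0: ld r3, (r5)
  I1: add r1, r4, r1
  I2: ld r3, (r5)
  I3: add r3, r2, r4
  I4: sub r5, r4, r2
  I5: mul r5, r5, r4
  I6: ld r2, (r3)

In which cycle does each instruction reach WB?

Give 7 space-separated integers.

Answer: 5 6 7 8 9 12 13

Derivation:
I0 ld r3 <- r5: IF@1 ID@2 stall=0 (-) EX@3 MEM@4 WB@5
I1 add r1 <- r4,r1: IF@2 ID@3 stall=0 (-) EX@4 MEM@5 WB@6
I2 ld r3 <- r5: IF@3 ID@4 stall=0 (-) EX@5 MEM@6 WB@7
I3 add r3 <- r2,r4: IF@4 ID@5 stall=0 (-) EX@6 MEM@7 WB@8
I4 sub r5 <- r4,r2: IF@5 ID@6 stall=0 (-) EX@7 MEM@8 WB@9
I5 mul r5 <- r5,r4: IF@6 ID@7 stall=2 (RAW on I4.r5 (WB@9)) EX@10 MEM@11 WB@12
I6 ld r2 <- r3: IF@7 ID@10 stall=0 (-) EX@11 MEM@12 WB@13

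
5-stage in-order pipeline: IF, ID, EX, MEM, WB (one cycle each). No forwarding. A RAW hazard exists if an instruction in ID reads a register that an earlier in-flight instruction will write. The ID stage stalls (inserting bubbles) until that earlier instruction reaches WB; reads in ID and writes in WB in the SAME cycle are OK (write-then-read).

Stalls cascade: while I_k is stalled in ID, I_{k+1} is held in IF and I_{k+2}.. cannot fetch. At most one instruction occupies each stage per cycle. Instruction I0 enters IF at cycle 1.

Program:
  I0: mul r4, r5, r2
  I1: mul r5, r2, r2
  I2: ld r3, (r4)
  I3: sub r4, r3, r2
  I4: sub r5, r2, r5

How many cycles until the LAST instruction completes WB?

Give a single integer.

I0 mul r4 <- r5,r2: IF@1 ID@2 stall=0 (-) EX@3 MEM@4 WB@5
I1 mul r5 <- r2,r2: IF@2 ID@3 stall=0 (-) EX@4 MEM@5 WB@6
I2 ld r3 <- r4: IF@3 ID@4 stall=1 (RAW on I0.r4 (WB@5)) EX@6 MEM@7 WB@8
I3 sub r4 <- r3,r2: IF@4 ID@6 stall=2 (RAW on I2.r3 (WB@8)) EX@9 MEM@10 WB@11
I4 sub r5 <- r2,r5: IF@6 ID@9 stall=0 (-) EX@10 MEM@11 WB@12

Answer: 12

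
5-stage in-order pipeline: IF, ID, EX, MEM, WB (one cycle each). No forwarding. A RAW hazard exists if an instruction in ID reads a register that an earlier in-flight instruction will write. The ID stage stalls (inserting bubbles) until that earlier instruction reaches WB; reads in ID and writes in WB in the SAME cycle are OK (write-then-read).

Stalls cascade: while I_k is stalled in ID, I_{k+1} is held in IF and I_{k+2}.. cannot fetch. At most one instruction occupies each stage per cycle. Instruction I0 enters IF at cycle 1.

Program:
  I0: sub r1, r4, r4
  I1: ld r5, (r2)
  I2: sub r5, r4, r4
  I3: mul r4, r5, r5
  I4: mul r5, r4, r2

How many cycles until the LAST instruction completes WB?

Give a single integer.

I0 sub r1 <- r4,r4: IF@1 ID@2 stall=0 (-) EX@3 MEM@4 WB@5
I1 ld r5 <- r2: IF@2 ID@3 stall=0 (-) EX@4 MEM@5 WB@6
I2 sub r5 <- r4,r4: IF@3 ID@4 stall=0 (-) EX@5 MEM@6 WB@7
I3 mul r4 <- r5,r5: IF@4 ID@5 stall=2 (RAW on I2.r5 (WB@7)) EX@8 MEM@9 WB@10
I4 mul r5 <- r4,r2: IF@5 ID@8 stall=2 (RAW on I3.r4 (WB@10)) EX@11 MEM@12 WB@13

Answer: 13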